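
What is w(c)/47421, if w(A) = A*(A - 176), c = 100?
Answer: -7600/47421 ≈ -0.16027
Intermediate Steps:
w(A) = A*(-176 + A)
w(c)/47421 = (100*(-176 + 100))/47421 = (100*(-76))*(1/47421) = -7600*1/47421 = -7600/47421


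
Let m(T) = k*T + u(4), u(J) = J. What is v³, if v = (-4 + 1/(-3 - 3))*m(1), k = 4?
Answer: -1000000/27 ≈ -37037.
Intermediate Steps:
m(T) = 4 + 4*T (m(T) = 4*T + 4 = 4 + 4*T)
v = -100/3 (v = (-4 + 1/(-3 - 3))*(4 + 4*1) = (-4 + 1/(-6))*(4 + 4) = (-4 - ⅙)*8 = -25/6*8 = -100/3 ≈ -33.333)
v³ = (-100/3)³ = -1000000/27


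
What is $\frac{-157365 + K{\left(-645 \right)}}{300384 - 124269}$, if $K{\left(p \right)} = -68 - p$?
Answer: $- \frac{156788}{176115} \approx -0.89026$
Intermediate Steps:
$\frac{-157365 + K{\left(-645 \right)}}{300384 - 124269} = \frac{-157365 - -577}{300384 - 124269} = \frac{-157365 + \left(-68 + 645\right)}{176115} = \left(-157365 + 577\right) \frac{1}{176115} = \left(-156788\right) \frac{1}{176115} = - \frac{156788}{176115}$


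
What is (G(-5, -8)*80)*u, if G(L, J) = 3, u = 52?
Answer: 12480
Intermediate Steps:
(G(-5, -8)*80)*u = (3*80)*52 = 240*52 = 12480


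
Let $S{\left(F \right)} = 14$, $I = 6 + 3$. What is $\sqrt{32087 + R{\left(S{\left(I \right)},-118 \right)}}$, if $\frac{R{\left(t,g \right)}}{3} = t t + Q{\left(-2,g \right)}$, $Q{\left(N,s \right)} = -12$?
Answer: $\sqrt{32639} \approx 180.66$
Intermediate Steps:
$I = 9$
$R{\left(t,g \right)} = -36 + 3 t^{2}$ ($R{\left(t,g \right)} = 3 \left(t t - 12\right) = 3 \left(t^{2} - 12\right) = 3 \left(-12 + t^{2}\right) = -36 + 3 t^{2}$)
$\sqrt{32087 + R{\left(S{\left(I \right)},-118 \right)}} = \sqrt{32087 - \left(36 - 3 \cdot 14^{2}\right)} = \sqrt{32087 + \left(-36 + 3 \cdot 196\right)} = \sqrt{32087 + \left(-36 + 588\right)} = \sqrt{32087 + 552} = \sqrt{32639}$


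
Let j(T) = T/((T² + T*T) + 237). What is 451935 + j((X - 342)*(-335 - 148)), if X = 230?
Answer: 881688227129537/1950918223 ≈ 4.5194e+5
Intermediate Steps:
j(T) = T/(237 + 2*T²) (j(T) = T/((T² + T²) + 237) = T/(2*T² + 237) = T/(237 + 2*T²))
451935 + j((X - 342)*(-335 - 148)) = 451935 + ((230 - 342)*(-335 - 148))/(237 + 2*((230 - 342)*(-335 - 148))²) = 451935 + (-112*(-483))/(237 + 2*(-112*(-483))²) = 451935 + 54096/(237 + 2*54096²) = 451935 + 54096/(237 + 2*2926377216) = 451935 + 54096/(237 + 5852754432) = 451935 + 54096/5852754669 = 451935 + 54096*(1/5852754669) = 451935 + 18032/1950918223 = 881688227129537/1950918223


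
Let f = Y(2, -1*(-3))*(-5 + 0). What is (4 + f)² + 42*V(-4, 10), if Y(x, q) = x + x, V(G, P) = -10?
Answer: -164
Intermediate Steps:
Y(x, q) = 2*x
f = -20 (f = (2*2)*(-5 + 0) = 4*(-5) = -20)
(4 + f)² + 42*V(-4, 10) = (4 - 20)² + 42*(-10) = (-16)² - 420 = 256 - 420 = -164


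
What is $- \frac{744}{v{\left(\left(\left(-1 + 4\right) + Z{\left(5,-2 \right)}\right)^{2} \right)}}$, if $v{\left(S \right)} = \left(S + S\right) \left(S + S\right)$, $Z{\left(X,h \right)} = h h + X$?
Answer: $- \frac{31}{3456} \approx -0.0089699$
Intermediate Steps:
$Z{\left(X,h \right)} = X + h^{2}$ ($Z{\left(X,h \right)} = h^{2} + X = X + h^{2}$)
$v{\left(S \right)} = 4 S^{2}$ ($v{\left(S \right)} = 2 S 2 S = 4 S^{2}$)
$- \frac{744}{v{\left(\left(\left(-1 + 4\right) + Z{\left(5,-2 \right)}\right)^{2} \right)}} = - \frac{744}{4 \left(\left(\left(-1 + 4\right) + \left(5 + \left(-2\right)^{2}\right)\right)^{2}\right)^{2}} = - \frac{744}{4 \left(\left(3 + \left(5 + 4\right)\right)^{2}\right)^{2}} = - \frac{744}{4 \left(\left(3 + 9\right)^{2}\right)^{2}} = - \frac{744}{4 \left(12^{2}\right)^{2}} = - \frac{744}{4 \cdot 144^{2}} = - \frac{744}{4 \cdot 20736} = - \frac{744}{82944} = \left(-744\right) \frac{1}{82944} = - \frac{31}{3456}$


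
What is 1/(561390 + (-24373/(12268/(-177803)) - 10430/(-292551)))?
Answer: 512716524/468947779834247 ≈ 1.0933e-6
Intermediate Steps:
1/(561390 + (-24373/(12268/(-177803)) - 10430/(-292551))) = 1/(561390 + (-24373/(12268*(-1/177803)) - 10430*(-1/292551))) = 1/(561390 + (-24373/(-12268/177803) + 1490/41793)) = 1/(561390 + (-24373*(-177803/12268) + 1490/41793)) = 1/(561390 + (4333592519/12268 + 1490/41793)) = 1/(561390 + 181113850425887/512716524) = 1/(468947779834247/512716524) = 512716524/468947779834247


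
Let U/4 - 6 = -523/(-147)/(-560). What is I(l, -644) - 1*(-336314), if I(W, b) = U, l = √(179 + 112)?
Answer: 6921835517/20580 ≈ 3.3634e+5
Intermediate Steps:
l = √291 ≈ 17.059
U = 493397/20580 (U = 24 + 4*(-523/(-147)/(-560)) = 24 + 4*(-523*(-1/147)*(-1/560)) = 24 + 4*((523/147)*(-1/560)) = 24 + 4*(-523/82320) = 24 - 523/20580 = 493397/20580 ≈ 23.975)
I(W, b) = 493397/20580
I(l, -644) - 1*(-336314) = 493397/20580 - 1*(-336314) = 493397/20580 + 336314 = 6921835517/20580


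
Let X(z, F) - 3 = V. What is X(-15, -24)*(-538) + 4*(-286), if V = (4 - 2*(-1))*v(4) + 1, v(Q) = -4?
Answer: 9616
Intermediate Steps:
V = -23 (V = (4 - 2*(-1))*(-4) + 1 = (4 + 2)*(-4) + 1 = 6*(-4) + 1 = -24 + 1 = -23)
X(z, F) = -20 (X(z, F) = 3 - 23 = -20)
X(-15, -24)*(-538) + 4*(-286) = -20*(-538) + 4*(-286) = 10760 - 1144 = 9616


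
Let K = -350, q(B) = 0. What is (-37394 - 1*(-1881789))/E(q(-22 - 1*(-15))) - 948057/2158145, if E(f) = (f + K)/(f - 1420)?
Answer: 1468121997743/196195 ≈ 7.4830e+6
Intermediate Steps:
E(f) = (-350 + f)/(-1420 + f) (E(f) = (f - 350)/(f - 1420) = (-350 + f)/(-1420 + f))
(-37394 - 1*(-1881789))/E(q(-22 - 1*(-15))) - 948057/2158145 = (-37394 - 1*(-1881789))/(((-350 + 0)/(-1420 + 0))) - 948057/2158145 = (-37394 + 1881789)/((-350/(-1420))) - 948057*1/2158145 = 1844395/((-1/1420*(-350))) - 86187/196195 = 1844395/(35/142) - 86187/196195 = 1844395*(142/35) - 86187/196195 = 7482974 - 86187/196195 = 1468121997743/196195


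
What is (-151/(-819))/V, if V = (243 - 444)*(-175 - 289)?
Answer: 151/76383216 ≈ 1.9769e-6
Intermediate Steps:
V = 93264 (V = -201*(-464) = 93264)
(-151/(-819))/V = -151/(-819)/93264 = -151*(-1/819)*(1/93264) = (151/819)*(1/93264) = 151/76383216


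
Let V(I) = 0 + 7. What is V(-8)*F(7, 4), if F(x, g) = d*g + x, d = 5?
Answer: 189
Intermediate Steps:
F(x, g) = x + 5*g (F(x, g) = 5*g + x = x + 5*g)
V(I) = 7
V(-8)*F(7, 4) = 7*(7 + 5*4) = 7*(7 + 20) = 7*27 = 189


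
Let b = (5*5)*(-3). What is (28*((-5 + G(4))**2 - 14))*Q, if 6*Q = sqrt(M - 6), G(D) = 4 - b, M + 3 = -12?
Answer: 76468*I*sqrt(21)/3 ≈ 1.1681e+5*I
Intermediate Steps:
M = -15 (M = -3 - 12 = -15)
b = -75 (b = 25*(-3) = -75)
G(D) = 79 (G(D) = 4 - 1*(-75) = 4 + 75 = 79)
Q = I*sqrt(21)/6 (Q = sqrt(-15 - 6)/6 = sqrt(-21)/6 = (I*sqrt(21))/6 = I*sqrt(21)/6 ≈ 0.76376*I)
(28*((-5 + G(4))**2 - 14))*Q = (28*((-5 + 79)**2 - 14))*(I*sqrt(21)/6) = (28*(74**2 - 14))*(I*sqrt(21)/6) = (28*(5476 - 14))*(I*sqrt(21)/6) = (28*5462)*(I*sqrt(21)/6) = 152936*(I*sqrt(21)/6) = 76468*I*sqrt(21)/3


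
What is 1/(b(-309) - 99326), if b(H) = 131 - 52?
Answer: -1/99247 ≈ -1.0076e-5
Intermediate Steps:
b(H) = 79
1/(b(-309) - 99326) = 1/(79 - 99326) = 1/(-99247) = -1/99247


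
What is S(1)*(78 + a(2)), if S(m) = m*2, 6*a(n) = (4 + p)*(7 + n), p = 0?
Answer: 168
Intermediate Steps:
a(n) = 14/3 + 2*n/3 (a(n) = ((4 + 0)*(7 + n))/6 = (4*(7 + n))/6 = (28 + 4*n)/6 = 14/3 + 2*n/3)
S(m) = 2*m
S(1)*(78 + a(2)) = (2*1)*(78 + (14/3 + (⅔)*2)) = 2*(78 + (14/3 + 4/3)) = 2*(78 + 6) = 2*84 = 168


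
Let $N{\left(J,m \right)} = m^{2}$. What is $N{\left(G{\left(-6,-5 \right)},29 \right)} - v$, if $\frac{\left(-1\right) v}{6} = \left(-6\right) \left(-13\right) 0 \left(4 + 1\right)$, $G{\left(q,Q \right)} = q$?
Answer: $841$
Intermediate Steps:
$v = 0$ ($v = - 6 \left(-6\right) \left(-13\right) 0 \left(4 + 1\right) = - 6 \cdot 78 \cdot 0 \cdot 5 = - 6 \cdot 78 \cdot 0 = \left(-6\right) 0 = 0$)
$N{\left(G{\left(-6,-5 \right)},29 \right)} - v = 29^{2} - 0 = 841 + 0 = 841$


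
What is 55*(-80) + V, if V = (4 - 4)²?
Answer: -4400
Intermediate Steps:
V = 0 (V = 0² = 0)
55*(-80) + V = 55*(-80) + 0 = -4400 + 0 = -4400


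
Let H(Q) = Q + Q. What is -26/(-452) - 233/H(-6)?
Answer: 26407/1356 ≈ 19.474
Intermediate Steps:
H(Q) = 2*Q
-26/(-452) - 233/H(-6) = -26/(-452) - 233/(2*(-6)) = -26*(-1/452) - 233/(-12) = 13/226 - 233*(-1/12) = 13/226 + 233/12 = 26407/1356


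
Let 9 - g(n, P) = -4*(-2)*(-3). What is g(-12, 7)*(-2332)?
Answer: -76956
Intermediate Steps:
g(n, P) = 33 (g(n, P) = 9 - (-4*(-2))*(-3) = 9 - 8*(-3) = 9 - 1*(-24) = 9 + 24 = 33)
g(-12, 7)*(-2332) = 33*(-2332) = -76956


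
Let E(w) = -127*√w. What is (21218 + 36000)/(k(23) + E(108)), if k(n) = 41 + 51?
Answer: -1316014/433367 - 10900029*√3/433367 ≈ -46.601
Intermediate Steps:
k(n) = 92
(21218 + 36000)/(k(23) + E(108)) = (21218 + 36000)/(92 - 762*√3) = 57218/(92 - 762*√3)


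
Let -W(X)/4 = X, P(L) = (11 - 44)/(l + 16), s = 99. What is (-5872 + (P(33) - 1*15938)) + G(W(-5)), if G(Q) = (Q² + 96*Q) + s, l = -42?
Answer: -504133/26 ≈ -19390.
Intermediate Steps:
P(L) = 33/26 (P(L) = (11 - 44)/(-42 + 16) = -33/(-26) = -33*(-1/26) = 33/26)
W(X) = -4*X
G(Q) = 99 + Q² + 96*Q (G(Q) = (Q² + 96*Q) + 99 = 99 + Q² + 96*Q)
(-5872 + (P(33) - 1*15938)) + G(W(-5)) = (-5872 + (33/26 - 1*15938)) + (99 + (-4*(-5))² + 96*(-4*(-5))) = (-5872 + (33/26 - 15938)) + (99 + 20² + 96*20) = (-5872 - 414355/26) + (99 + 400 + 1920) = -567027/26 + 2419 = -504133/26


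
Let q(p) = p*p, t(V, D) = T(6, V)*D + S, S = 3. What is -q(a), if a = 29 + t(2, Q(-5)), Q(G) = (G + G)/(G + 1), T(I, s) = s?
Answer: -1369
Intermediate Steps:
Q(G) = 2*G/(1 + G) (Q(G) = (2*G)/(1 + G) = 2*G/(1 + G))
t(V, D) = 3 + D*V (t(V, D) = V*D + 3 = D*V + 3 = 3 + D*V)
a = 37 (a = 29 + (3 + (2*(-5)/(1 - 5))*2) = 29 + (3 + (2*(-5)/(-4))*2) = 29 + (3 + (2*(-5)*(-1/4))*2) = 29 + (3 + (5/2)*2) = 29 + (3 + 5) = 29 + 8 = 37)
q(p) = p**2
-q(a) = -1*37**2 = -1*1369 = -1369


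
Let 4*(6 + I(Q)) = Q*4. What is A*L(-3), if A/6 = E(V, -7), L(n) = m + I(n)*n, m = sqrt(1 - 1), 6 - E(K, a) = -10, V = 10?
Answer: 2592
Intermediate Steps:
I(Q) = -6 + Q (I(Q) = -6 + (Q*4)/4 = -6 + (4*Q)/4 = -6 + Q)
E(K, a) = 16 (E(K, a) = 6 - 1*(-10) = 6 + 10 = 16)
m = 0 (m = sqrt(0) = 0)
L(n) = n*(-6 + n) (L(n) = 0 + (-6 + n)*n = 0 + n*(-6 + n) = n*(-6 + n))
A = 96 (A = 6*16 = 96)
A*L(-3) = 96*(-3*(-6 - 3)) = 96*(-3*(-9)) = 96*27 = 2592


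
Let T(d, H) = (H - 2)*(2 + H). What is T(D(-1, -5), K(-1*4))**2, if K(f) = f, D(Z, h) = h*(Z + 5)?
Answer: 144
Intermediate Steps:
D(Z, h) = h*(5 + Z)
T(d, H) = (-2 + H)*(2 + H)
T(D(-1, -5), K(-1*4))**2 = (-4 + (-1*4)**2)**2 = (-4 + (-4)**2)**2 = (-4 + 16)**2 = 12**2 = 144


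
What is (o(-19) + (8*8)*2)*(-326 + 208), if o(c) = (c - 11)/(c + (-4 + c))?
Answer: -106318/7 ≈ -15188.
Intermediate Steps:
o(c) = (-11 + c)/(-4 + 2*c)
(o(-19) + (8*8)*2)*(-326 + 208) = ((-11 - 19)/(2*(-2 - 19)) + (8*8)*2)*(-326 + 208) = ((½)*(-30)/(-21) + 64*2)*(-118) = ((½)*(-1/21)*(-30) + 128)*(-118) = (5/7 + 128)*(-118) = (901/7)*(-118) = -106318/7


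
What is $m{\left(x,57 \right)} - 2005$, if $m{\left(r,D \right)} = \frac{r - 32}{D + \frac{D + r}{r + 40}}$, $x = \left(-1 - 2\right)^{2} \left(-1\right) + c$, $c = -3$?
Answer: $- \frac{3291437}{1641} \approx -2005.8$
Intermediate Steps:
$x = -12$ ($x = \left(-1 - 2\right)^{2} \left(-1\right) - 3 = \left(-3\right)^{2} \left(-1\right) - 3 = 9 \left(-1\right) - 3 = -9 - 3 = -12$)
$m{\left(r,D \right)} = \frac{-32 + r}{D + \frac{D + r}{40 + r}}$
$m{\left(x,57 \right)} - 2005 = \frac{-1280 + \left(-12\right)^{2} + 8 \left(-12\right)}{-12 + 41 \cdot 57 + 57 \left(-12\right)} - 2005 = \frac{-1280 + 144 - 96}{-12 + 2337 - 684} - 2005 = \frac{1}{1641} \left(-1232\right) - 2005 = - \frac{1232}{1641} - 2005 = - \frac{3291437}{1641}$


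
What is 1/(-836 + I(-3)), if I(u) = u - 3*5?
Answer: -1/854 ≈ -0.0011710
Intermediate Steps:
I(u) = -15 + u (I(u) = u - 15 = -15 + u)
1/(-836 + I(-3)) = 1/(-836 + (-15 - 3)) = 1/(-836 - 18) = 1/(-854) = -1/854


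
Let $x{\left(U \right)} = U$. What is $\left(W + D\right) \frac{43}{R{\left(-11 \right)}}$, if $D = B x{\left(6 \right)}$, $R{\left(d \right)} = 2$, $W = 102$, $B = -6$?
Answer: $1419$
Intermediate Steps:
$D = -36$ ($D = \left(-6\right) 6 = -36$)
$\left(W + D\right) \frac{43}{R{\left(-11 \right)}} = \left(102 - 36\right) \frac{43}{2} = 66 \cdot 43 \cdot \frac{1}{2} = 66 \cdot \frac{43}{2} = 1419$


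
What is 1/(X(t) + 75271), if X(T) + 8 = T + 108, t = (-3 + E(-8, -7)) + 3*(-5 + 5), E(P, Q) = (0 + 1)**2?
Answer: 1/75369 ≈ 1.3268e-5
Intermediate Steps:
E(P, Q) = 1 (E(P, Q) = 1**2 = 1)
t = -2 (t = (-3 + 1) + 3*(-5 + 5) = -2 + 3*0 = -2 + 0 = -2)
X(T) = 100 + T (X(T) = -8 + (T + 108) = -8 + (108 + T) = 100 + T)
1/(X(t) + 75271) = 1/((100 - 2) + 75271) = 1/(98 + 75271) = 1/75369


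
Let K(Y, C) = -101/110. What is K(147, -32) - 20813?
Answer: -2289531/110 ≈ -20814.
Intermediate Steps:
K(Y, C) = -101/110 (K(Y, C) = -101*1/110 = -101/110)
K(147, -32) - 20813 = -101/110 - 20813 = -2289531/110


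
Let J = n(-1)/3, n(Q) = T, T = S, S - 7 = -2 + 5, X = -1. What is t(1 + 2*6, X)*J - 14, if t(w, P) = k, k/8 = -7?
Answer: -602/3 ≈ -200.67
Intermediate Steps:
k = -56 (k = 8*(-7) = -56)
S = 10 (S = 7 + (-2 + 5) = 7 + 3 = 10)
t(w, P) = -56
T = 10
n(Q) = 10
J = 10/3 ≈ 3.3333
t(1 + 2*6, X)*J - 14 = -56*10/3 - 14 = -560/3 - 14 = -602/3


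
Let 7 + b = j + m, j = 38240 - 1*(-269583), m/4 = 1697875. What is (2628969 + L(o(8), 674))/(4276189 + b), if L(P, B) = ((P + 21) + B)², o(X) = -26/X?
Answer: 49719793/182008080 ≈ 0.27317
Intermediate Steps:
m = 6791500 (m = 4*1697875 = 6791500)
j = 307823 (j = 38240 + 269583 = 307823)
b = 7099316 (b = -7 + (307823 + 6791500) = -7 + 7099323 = 7099316)
L(P, B) = (21 + B + P)² (L(P, B) = ((21 + P) + B)² = (21 + B + P)²)
(2628969 + L(o(8), 674))/(4276189 + b) = (2628969 + (21 + 674 - 26/8)²)/(4276189 + 7099316) = (2628969 + (21 + 674 - 26*⅛)²)/11375505 = (2628969 + (21 + 674 - 13/4)²)*(1/11375505) = (2628969 + (2767/4)²)*(1/11375505) = (2628969 + 7656289/16)*(1/11375505) = (49719793/16)*(1/11375505) = 49719793/182008080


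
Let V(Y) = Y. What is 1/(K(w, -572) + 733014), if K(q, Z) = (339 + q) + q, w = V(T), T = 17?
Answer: 1/733387 ≈ 1.3635e-6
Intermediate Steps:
w = 17
K(q, Z) = 339 + 2*q
1/(K(w, -572) + 733014) = 1/((339 + 2*17) + 733014) = 1/((339 + 34) + 733014) = 1/(373 + 733014) = 1/733387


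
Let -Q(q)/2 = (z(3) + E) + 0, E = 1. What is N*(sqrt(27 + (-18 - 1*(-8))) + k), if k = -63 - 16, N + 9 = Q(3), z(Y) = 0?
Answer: 869 - 11*sqrt(17) ≈ 823.65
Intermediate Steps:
Q(q) = -2 (Q(q) = -2*((0 + 1) + 0) = -2*(1 + 0) = -2*1 = -2)
N = -11 (N = -9 - 2 = -11)
k = -79
N*(sqrt(27 + (-18 - 1*(-8))) + k) = -11*(sqrt(27 + (-18 - 1*(-8))) - 79) = -11*(sqrt(27 + (-18 + 8)) - 79) = -11*(sqrt(27 - 10) - 79) = -11*(sqrt(17) - 79) = -11*(-79 + sqrt(17)) = 869 - 11*sqrt(17)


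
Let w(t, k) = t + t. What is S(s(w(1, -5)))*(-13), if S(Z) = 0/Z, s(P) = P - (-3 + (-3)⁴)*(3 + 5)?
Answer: 0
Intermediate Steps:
w(t, k) = 2*t
s(P) = -624 + P (s(P) = P - (-3 + 81)*8 = P - 78*8 = P - 1*624 = P - 624 = -624 + P)
S(Z) = 0
S(s(w(1, -5)))*(-13) = 0*(-13) = 0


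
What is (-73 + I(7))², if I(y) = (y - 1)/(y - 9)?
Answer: 5776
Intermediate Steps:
I(y) = (-1 + y)/(-9 + y)
(-73 + I(7))² = (-73 + (-1 + 7)/(-9 + 7))² = (-73 + 6/(-2))² = (-73 - ½*6)² = (-73 - 3)² = (-76)² = 5776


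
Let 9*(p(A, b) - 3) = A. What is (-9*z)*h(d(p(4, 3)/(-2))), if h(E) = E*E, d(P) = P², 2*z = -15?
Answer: 4617605/7776 ≈ 593.83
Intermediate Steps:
z = -15/2 (z = (½)*(-15) = -15/2 ≈ -7.5000)
p(A, b) = 3 + A/9
h(E) = E²
(-9*z)*h(d(p(4, 3)/(-2))) = (-9*(-15/2))*(((3 + (⅑)*4)/(-2))²)² = 135*(((3 + 4/9)*(-½))²)²/2 = 135*(((31/9)*(-½))²)²/2 = 135*((-31/18)²)²/2 = 135*(961/324)²/2 = (135/2)*(923521/104976) = 4617605/7776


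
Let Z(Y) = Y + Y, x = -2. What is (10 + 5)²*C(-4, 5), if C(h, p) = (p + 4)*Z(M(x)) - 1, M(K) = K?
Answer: -8325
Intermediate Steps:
Z(Y) = 2*Y
C(h, p) = -17 - 4*p (C(h, p) = (p + 4)*(2*(-2)) - 1 = (4 + p)*(-4) - 1 = (-16 - 4*p) - 1 = -17 - 4*p)
(10 + 5)²*C(-4, 5) = (10 + 5)²*(-17 - 4*5) = 15²*(-17 - 20) = 225*(-37) = -8325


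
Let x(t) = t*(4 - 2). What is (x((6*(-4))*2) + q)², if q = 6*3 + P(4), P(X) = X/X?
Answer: 5929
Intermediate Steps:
P(X) = 1
x(t) = 2*t (x(t) = t*2 = 2*t)
q = 19 (q = 6*3 + 1 = 18 + 1 = 19)
(x((6*(-4))*2) + q)² = (2*((6*(-4))*2) + 19)² = (2*(-24*2) + 19)² = (2*(-48) + 19)² = (-96 + 19)² = (-77)² = 5929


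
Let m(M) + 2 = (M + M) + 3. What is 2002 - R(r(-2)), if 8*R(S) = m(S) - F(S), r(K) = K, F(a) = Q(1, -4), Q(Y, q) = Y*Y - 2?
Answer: 8009/4 ≈ 2002.3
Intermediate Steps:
Q(Y, q) = -2 + Y² (Q(Y, q) = Y² - 2 = -2 + Y²)
F(a) = -1 (F(a) = -2 + 1² = -2 + 1 = -1)
m(M) = 1 + 2*M (m(M) = -2 + ((M + M) + 3) = -2 + (2*M + 3) = -2 + (3 + 2*M) = 1 + 2*M)
R(S) = ¼ + S/4 (R(S) = ((1 + 2*S) - 1*(-1))/8 = ((1 + 2*S) + 1)/8 = (2 + 2*S)/8 = ¼ + S/4)
2002 - R(r(-2)) = 2002 - (¼ + (¼)*(-2)) = 2002 - (¼ - ½) = 2002 - 1*(-¼) = 2002 + ¼ = 8009/4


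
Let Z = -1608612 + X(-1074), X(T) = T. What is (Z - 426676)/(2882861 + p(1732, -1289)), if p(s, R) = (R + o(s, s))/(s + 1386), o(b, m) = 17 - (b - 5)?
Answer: -373492748/528750447 ≈ -0.70637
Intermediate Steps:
o(b, m) = 22 - b (o(b, m) = 17 - (-5 + b) = 17 + (5 - b) = 22 - b)
p(s, R) = (22 + R - s)/(1386 + s) (p(s, R) = (R + (22 - s))/(s + 1386) = (22 + R - s)/(1386 + s))
Z = -1609686 (Z = -1608612 - 1074 = -1609686)
(Z - 426676)/(2882861 + p(1732, -1289)) = (-1609686 - 426676)/(2882861 + (22 - 1289 - 1*1732)/(1386 + 1732)) = -2036362/(2882861 + (22 - 1289 - 1732)/3118) = -2036362/(2882861 + (1/3118)*(-2999)) = -2036362/(2882861 - 2999/3118) = -2036362/8988757599/3118 = -2036362*3118/8988757599 = -373492748/528750447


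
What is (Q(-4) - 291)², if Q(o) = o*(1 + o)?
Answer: 77841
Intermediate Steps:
(Q(-4) - 291)² = (-4*(1 - 4) - 291)² = (-4*(-3) - 291)² = (12 - 291)² = (-279)² = 77841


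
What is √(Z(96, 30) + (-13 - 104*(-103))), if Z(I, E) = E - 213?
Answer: 2*√2629 ≈ 102.55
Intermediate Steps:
Z(I, E) = -213 + E
√(Z(96, 30) + (-13 - 104*(-103))) = √((-213 + 30) + (-13 - 104*(-103))) = √(-183 + (-13 + 10712)) = √(-183 + 10699) = √10516 = 2*√2629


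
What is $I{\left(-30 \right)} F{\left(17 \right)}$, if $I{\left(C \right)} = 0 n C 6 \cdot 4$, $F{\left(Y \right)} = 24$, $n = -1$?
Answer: $0$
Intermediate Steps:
$I{\left(C \right)} = 0$ ($I{\left(C \right)} = 0 \left(-1\right) C 6 \cdot 4 = 0 C 6 \cdot 4 = 0 \cdot 6 \cdot 4 = 0 \cdot 4 = 0$)
$I{\left(-30 \right)} F{\left(17 \right)} = 0 \cdot 24 = 0$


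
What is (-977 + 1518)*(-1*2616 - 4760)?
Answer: -3990416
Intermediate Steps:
(-977 + 1518)*(-1*2616 - 4760) = 541*(-2616 - 4760) = 541*(-7376) = -3990416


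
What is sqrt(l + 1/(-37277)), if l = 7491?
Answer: sqrt(10409304257662)/37277 ≈ 86.551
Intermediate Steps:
sqrt(l + 1/(-37277)) = sqrt(7491 + 1/(-37277)) = sqrt(7491 - 1/37277) = sqrt(279242006/37277) = sqrt(10409304257662)/37277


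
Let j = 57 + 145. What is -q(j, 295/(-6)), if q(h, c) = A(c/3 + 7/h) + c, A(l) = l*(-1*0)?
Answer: 295/6 ≈ 49.167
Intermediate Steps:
j = 202
A(l) = 0 (A(l) = l*0 = 0)
q(h, c) = c (q(h, c) = 0 + c = c)
-q(j, 295/(-6)) = -295/(-6) = -295*(-1)/6 = -1*(-295/6) = 295/6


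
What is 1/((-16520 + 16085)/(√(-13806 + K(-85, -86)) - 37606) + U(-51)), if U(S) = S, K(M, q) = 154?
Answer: -24036370226/1225576848231 - 290*I*√3413/1225576848231 ≈ -0.019612 - 1.3824e-8*I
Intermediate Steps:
1/((-16520 + 16085)/(√(-13806 + K(-85, -86)) - 37606) + U(-51)) = 1/((-16520 + 16085)/(√(-13806 + 154) - 37606) - 51) = 1/(-435/(√(-13652) - 37606) - 51) = 1/(-435/(2*I*√3413 - 37606) - 51) = 1/(-435/(-37606 + 2*I*√3413) - 51) = 1/(-51 - 435/(-37606 + 2*I*√3413))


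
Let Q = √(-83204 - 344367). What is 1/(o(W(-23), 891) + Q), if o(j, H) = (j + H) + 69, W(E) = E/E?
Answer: 961/1351092 - I*√427571/1351092 ≈ 0.00071128 - 0.00048397*I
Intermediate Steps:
W(E) = 1
o(j, H) = 69 + H + j (o(j, H) = (H + j) + 69 = 69 + H + j)
Q = I*√427571 (Q = √(-427571) = I*√427571 ≈ 653.89*I)
1/(o(W(-23), 891) + Q) = 1/((69 + 891 + 1) + I*√427571) = 1/(961 + I*√427571)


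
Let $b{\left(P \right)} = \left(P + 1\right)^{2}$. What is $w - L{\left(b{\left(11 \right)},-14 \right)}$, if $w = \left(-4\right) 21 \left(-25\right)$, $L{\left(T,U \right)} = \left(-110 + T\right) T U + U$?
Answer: $70658$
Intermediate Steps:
$b{\left(P \right)} = \left(1 + P\right)^{2}$
$L{\left(T,U \right)} = U + T U \left(-110 + T\right)$ ($L{\left(T,U \right)} = T \left(-110 + T\right) U + U = T U \left(-110 + T\right) + U = U + T U \left(-110 + T\right)$)
$w = 2100$ ($w = \left(-84\right) \left(-25\right) = 2100$)
$w - L{\left(b{\left(11 \right)},-14 \right)} = 2100 - - 14 \left(1 + \left(\left(1 + 11\right)^{2}\right)^{2} - 110 \left(1 + 11\right)^{2}\right) = 2100 - - 14 \left(1 + \left(12^{2}\right)^{2} - 110 \cdot 12^{2}\right) = 2100 - - 14 \left(1 + 144^{2} - 15840\right) = 2100 - - 14 \left(1 + 20736 - 15840\right) = 2100 - \left(-14\right) 4897 = 2100 - -68558 = 2100 + 68558 = 70658$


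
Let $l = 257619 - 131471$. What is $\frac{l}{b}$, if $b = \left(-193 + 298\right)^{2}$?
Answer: $\frac{126148}{11025} \approx 11.442$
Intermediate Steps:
$b = 11025$ ($b = 105^{2} = 11025$)
$l = 126148$ ($l = 257619 - 131471 = 126148$)
$\frac{l}{b} = \frac{126148}{11025}$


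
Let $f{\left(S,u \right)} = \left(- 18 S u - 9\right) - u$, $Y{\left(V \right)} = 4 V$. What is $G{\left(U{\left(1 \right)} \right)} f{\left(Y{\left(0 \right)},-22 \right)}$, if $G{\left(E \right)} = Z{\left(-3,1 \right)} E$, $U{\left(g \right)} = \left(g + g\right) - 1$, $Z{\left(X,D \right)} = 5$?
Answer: $65$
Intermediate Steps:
$f{\left(S,u \right)} = -9 - u - 18 S u$ ($f{\left(S,u \right)} = \left(- 18 S u - 9\right) - u = \left(-9 - 18 S u\right) - u = -9 - u - 18 S u$)
$U{\left(g \right)} = -1 + 2 g$ ($U{\left(g \right)} = 2 g - 1 = -1 + 2 g$)
$G{\left(E \right)} = 5 E$
$G{\left(U{\left(1 \right)} \right)} f{\left(Y{\left(0 \right)},-22 \right)} = 5 \left(-1 + 2 \cdot 1\right) \left(-9 - -22 - 18 \cdot 4 \cdot 0 \left(-22\right)\right) = 5 \left(-1 + 2\right) \left(-9 + 22 - 0 \left(-22\right)\right) = 5 \cdot 1 \left(-9 + 22 + 0\right) = 5 \cdot 13 = 65$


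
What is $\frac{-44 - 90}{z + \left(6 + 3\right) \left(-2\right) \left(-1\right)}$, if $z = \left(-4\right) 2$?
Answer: $- \frac{67}{5} \approx -13.4$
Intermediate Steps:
$z = -8$
$\frac{-44 - 90}{z + \left(6 + 3\right) \left(-2\right) \left(-1\right)} = \frac{-44 - 90}{-8 + \left(6 + 3\right) \left(-2\right) \left(-1\right)} = \frac{1}{-8 + 9 \left(-2\right) \left(-1\right)} \left(-134\right) = \frac{1}{-8 - -18} \left(-134\right) = \frac{1}{-8 + 18} \left(-134\right) = \frac{1}{10} \left(-134\right) = - \frac{67}{5}$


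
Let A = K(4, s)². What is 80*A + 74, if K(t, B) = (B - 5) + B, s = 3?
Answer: 154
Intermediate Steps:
K(t, B) = -5 + 2*B (K(t, B) = (-5 + B) + B = -5 + 2*B)
A = 1 (A = (-5 + 2*3)² = (-5 + 6)² = 1² = 1)
80*A + 74 = 80*1 + 74 = 80 + 74 = 154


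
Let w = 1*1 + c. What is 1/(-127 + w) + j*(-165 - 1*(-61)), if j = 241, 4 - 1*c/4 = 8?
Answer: -3559089/142 ≈ -25064.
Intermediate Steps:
c = -16 (c = 16 - 4*8 = 16 - 32 = -16)
w = -15 (w = 1*1 - 16 = 1 - 16 = -15)
1/(-127 + w) + j*(-165 - 1*(-61)) = 1/(-127 - 15) + 241*(-165 - 1*(-61)) = 1/(-142) + 241*(-165 + 61) = -1/142 + 241*(-104) = -1/142 - 25064 = -3559089/142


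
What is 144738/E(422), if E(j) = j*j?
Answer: 72369/89042 ≈ 0.81275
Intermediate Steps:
E(j) = j**2
144738/E(422) = 144738/(422**2) = 144738/178084 = 144738*(1/178084) = 72369/89042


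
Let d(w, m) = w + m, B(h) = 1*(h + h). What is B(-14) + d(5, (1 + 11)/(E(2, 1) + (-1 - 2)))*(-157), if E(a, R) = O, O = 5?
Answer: -1755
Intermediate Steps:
B(h) = 2*h (B(h) = 1*(2*h) = 2*h)
E(a, R) = 5
d(w, m) = m + w
B(-14) + d(5, (1 + 11)/(E(2, 1) + (-1 - 2)))*(-157) = 2*(-14) + ((1 + 11)/(5 + (-1 - 2)) + 5)*(-157) = -28 + (12/(5 - 3) + 5)*(-157) = -28 + (12/2 + 5)*(-157) = -28 + (12*(½) + 5)*(-157) = -28 + (6 + 5)*(-157) = -28 + 11*(-157) = -28 - 1727 = -1755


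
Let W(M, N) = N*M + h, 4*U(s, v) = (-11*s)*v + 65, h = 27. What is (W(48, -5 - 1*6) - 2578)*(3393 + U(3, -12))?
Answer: -43207607/4 ≈ -1.0802e+7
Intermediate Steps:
U(s, v) = 65/4 - 11*s*v/4 (U(s, v) = ((-11*s)*v + 65)/4 = (-11*s*v + 65)/4 = (65 - 11*s*v)/4 = 65/4 - 11*s*v/4)
W(M, N) = 27 + M*N (W(M, N) = N*M + 27 = M*N + 27 = 27 + M*N)
(W(48, -5 - 1*6) - 2578)*(3393 + U(3, -12)) = ((27 + 48*(-5 - 1*6)) - 2578)*(3393 + (65/4 - 11/4*3*(-12))) = ((27 + 48*(-5 - 6)) - 2578)*(3393 + (65/4 + 99)) = ((27 + 48*(-11)) - 2578)*(3393 + 461/4) = ((27 - 528) - 2578)*(14033/4) = (-501 - 2578)*(14033/4) = -3079*14033/4 = -43207607/4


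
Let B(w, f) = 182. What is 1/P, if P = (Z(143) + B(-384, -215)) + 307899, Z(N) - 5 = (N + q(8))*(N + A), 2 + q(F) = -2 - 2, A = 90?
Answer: 1/340007 ≈ 2.9411e-6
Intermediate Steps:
q(F) = -6 (q(F) = -2 + (-2 - 2) = -2 - 4 = -6)
Z(N) = 5 + (-6 + N)*(90 + N) (Z(N) = 5 + (N - 6)*(N + 90) = 5 + (-6 + N)*(90 + N))
P = 340007 (P = ((-535 + 143² + 84*143) + 182) + 307899 = ((-535 + 20449 + 12012) + 182) + 307899 = (31926 + 182) + 307899 = 32108 + 307899 = 340007)
1/P = 1/340007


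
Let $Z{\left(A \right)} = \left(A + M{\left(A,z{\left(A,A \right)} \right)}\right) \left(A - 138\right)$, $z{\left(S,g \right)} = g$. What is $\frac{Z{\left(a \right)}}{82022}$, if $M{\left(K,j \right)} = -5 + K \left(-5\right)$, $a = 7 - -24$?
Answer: $\frac{13803}{82022} \approx 0.16828$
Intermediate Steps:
$a = 31$ ($a = 7 + 24 = 31$)
$M{\left(K,j \right)} = -5 - 5 K$
$Z{\left(A \right)} = \left(-138 + A\right) \left(-5 - 4 A\right)$ ($Z{\left(A \right)} = \left(A - \left(5 + 5 A\right)\right) \left(A - 138\right) = \left(-5 - 4 A\right) \left(-138 + A\right) = \left(-138 + A\right) \left(-5 - 4 A\right)$)
$\frac{Z{\left(a \right)}}{82022} = \frac{690 - 4 \cdot 31^{2} + 547 \cdot 31}{82022} = \left(690 - 3844 + 16957\right) \frac{1}{82022} = 13803 \cdot \frac{1}{82022} = \frac{13803}{82022}$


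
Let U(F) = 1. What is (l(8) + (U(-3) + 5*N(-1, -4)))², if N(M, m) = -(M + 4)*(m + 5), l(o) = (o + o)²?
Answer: 58564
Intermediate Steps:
l(o) = 4*o² (l(o) = (2*o)² = 4*o²)
N(M, m) = -(4 + M)*(5 + m)
(l(8) + (U(-3) + 5*N(-1, -4)))² = (4*8² + (1 + 5*(-20 - 5*(-1) - 4*(-4) - 1*(-1)*(-4))))² = (4*64 + (1 + 5*(-20 + 5 + 16 - 4)))² = (256 + (1 + 5*(-3)))² = (256 + (1 - 15))² = (256 - 14)² = 242² = 58564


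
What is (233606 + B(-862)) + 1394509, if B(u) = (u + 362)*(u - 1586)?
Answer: 2852115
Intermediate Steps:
B(u) = (-1586 + u)*(362 + u) (B(u) = (362 + u)*(-1586 + u) = (-1586 + u)*(362 + u))
(233606 + B(-862)) + 1394509 = (233606 + (-574132 + (-862)² - 1224*(-862))) + 1394509 = (233606 + (-574132 + 743044 + 1055088)) + 1394509 = (233606 + 1224000) + 1394509 = 1457606 + 1394509 = 2852115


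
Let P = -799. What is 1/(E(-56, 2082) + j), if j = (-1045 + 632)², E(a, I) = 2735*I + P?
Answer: 1/5864040 ≈ 1.7053e-7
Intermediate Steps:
E(a, I) = -799 + 2735*I (E(a, I) = 2735*I - 799 = -799 + 2735*I)
j = 170569 (j = (-413)² = 170569)
1/(E(-56, 2082) + j) = 1/((-799 + 2735*2082) + 170569) = 1/((-799 + 5694270) + 170569) = 1/(5693471 + 170569) = 1/5864040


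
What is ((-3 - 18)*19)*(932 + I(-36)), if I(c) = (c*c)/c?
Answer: -357504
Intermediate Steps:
I(c) = c (I(c) = c**2/c = c)
((-3 - 18)*19)*(932 + I(-36)) = ((-3 - 18)*19)*(932 - 36) = -21*19*896 = -399*896 = -357504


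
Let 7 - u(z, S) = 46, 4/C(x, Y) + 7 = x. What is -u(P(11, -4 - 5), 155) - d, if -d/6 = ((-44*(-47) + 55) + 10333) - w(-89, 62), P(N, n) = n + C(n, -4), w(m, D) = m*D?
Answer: 107883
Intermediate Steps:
w(m, D) = D*m
C(x, Y) = 4/(-7 + x)
P(N, n) = n + 4/(-7 + n)
u(z, S) = -39 (u(z, S) = 7 - 1*46 = 7 - 46 = -39)
d = -107844 (d = -6*(((-44*(-47) + 55) + 10333) - 62*(-89)) = -6*(((2068 + 55) + 10333) - 1*(-5518)) = -6*((2123 + 10333) + 5518) = -6*(12456 + 5518) = -6*17974 = -107844)
-u(P(11, -4 - 5), 155) - d = -1*(-39) - 1*(-107844) = 39 + 107844 = 107883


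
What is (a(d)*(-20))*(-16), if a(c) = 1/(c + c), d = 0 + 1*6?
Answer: 80/3 ≈ 26.667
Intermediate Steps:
d = 6 (d = 0 + 6 = 6)
a(c) = 1/(2*c)
(a(d)*(-20))*(-16) = (((1/2)/6)*(-20))*(-16) = (((1/2)*(1/6))*(-20))*(-16) = ((1/12)*(-20))*(-16) = -5/3*(-16) = 80/3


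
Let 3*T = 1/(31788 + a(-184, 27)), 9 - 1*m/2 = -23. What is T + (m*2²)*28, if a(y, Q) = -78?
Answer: 681891841/95130 ≈ 7168.0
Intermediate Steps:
m = 64 (m = 18 - 2*(-23) = 18 + 46 = 64)
T = 1/95130 (T = 1/(3*(31788 - 78)) = (⅓)/31710 = (⅓)*(1/31710) = 1/95130 ≈ 1.0512e-5)
T + (m*2²)*28 = 1/95130 + (64*2²)*28 = 1/95130 + (64*4)*28 = 1/95130 + 256*28 = 1/95130 + 7168 = 681891841/95130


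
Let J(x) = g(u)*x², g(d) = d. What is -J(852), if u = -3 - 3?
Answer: 4355424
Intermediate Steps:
u = -6
J(x) = -6*x²
-J(852) = -(-6)*852² = -(-6)*725904 = -1*(-4355424) = 4355424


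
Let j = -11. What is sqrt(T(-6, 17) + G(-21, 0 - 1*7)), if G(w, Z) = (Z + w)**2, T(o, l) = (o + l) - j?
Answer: sqrt(806) ≈ 28.390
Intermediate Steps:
T(o, l) = 11 + l + o (T(o, l) = (o + l) - 1*(-11) = (l + o) + 11 = 11 + l + o)
sqrt(T(-6, 17) + G(-21, 0 - 1*7)) = sqrt((11 + 17 - 6) + ((0 - 1*7) - 21)**2) = sqrt(22 + ((0 - 7) - 21)**2) = sqrt(22 + (-7 - 21)**2) = sqrt(22 + (-28)**2) = sqrt(22 + 784) = sqrt(806)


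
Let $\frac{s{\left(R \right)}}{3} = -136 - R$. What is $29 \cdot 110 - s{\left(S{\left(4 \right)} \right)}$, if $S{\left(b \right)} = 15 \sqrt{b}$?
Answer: $3688$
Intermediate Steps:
$s{\left(R \right)} = -408 - 3 R$ ($s{\left(R \right)} = 3 \left(-136 - R\right) = -408 - 3 R$)
$29 \cdot 110 - s{\left(S{\left(4 \right)} \right)} = 29 \cdot 110 - \left(-408 - 3 \cdot 15 \sqrt{4}\right) = 3190 - \left(-408 - 3 \cdot 15 \cdot 2\right) = 3190 - \left(-408 - 90\right) = 3190 - -498 = 3190 + 498 = 3688$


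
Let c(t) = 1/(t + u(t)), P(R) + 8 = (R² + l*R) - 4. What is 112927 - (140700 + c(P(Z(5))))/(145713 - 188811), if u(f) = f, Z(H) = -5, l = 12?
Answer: 457504443323/4051212 ≈ 1.1293e+5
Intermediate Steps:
P(R) = -12 + R² + 12*R (P(R) = -8 + ((R² + 12*R) - 4) = -8 + (-4 + R² + 12*R) = -12 + R² + 12*R)
c(t) = 1/(2*t) (c(t) = 1/(t + t) = 1/(2*t))
112927 - (140700 + c(P(Z(5))))/(145713 - 188811) = 112927 - (140700 + 1/(2*(-12 + (-5)² + 12*(-5))))/(145713 - 188811) = 112927 - (140700 + 1/(2*(-12 + 25 - 60)))/(-43098) = 112927 - (140700 + (½)/(-47))*(-1)/43098 = 112927 - (140700 + (½)*(-1/47))*(-1)/43098 = 112927 - (140700 - 1/94)*(-1)/43098 = 112927 - 13225799*(-1)/(94*43098) = 112927 - 1*(-13225799/4051212) = 112927 + 13225799/4051212 = 457504443323/4051212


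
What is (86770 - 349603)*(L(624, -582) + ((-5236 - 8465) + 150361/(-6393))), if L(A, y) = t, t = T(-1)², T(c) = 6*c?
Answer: 7666900463366/2131 ≈ 3.5978e+9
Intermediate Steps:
t = 36 (t = (6*(-1))² = (-6)² = 36)
L(A, y) = 36
(86770 - 349603)*(L(624, -582) + ((-5236 - 8465) + 150361/(-6393))) = (86770 - 349603)*(36 + ((-5236 - 8465) + 150361/(-6393))) = -262833*(36 + (-13701 + 150361*(-1/6393))) = -262833*(36 + (-13701 - 150361/6393)) = -262833*(36 - 87740854/6393) = -262833*(-87510706/6393) = 7666900463366/2131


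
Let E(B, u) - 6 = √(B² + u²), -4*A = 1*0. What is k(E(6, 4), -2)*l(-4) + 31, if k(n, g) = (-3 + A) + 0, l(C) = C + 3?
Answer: 34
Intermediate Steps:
A = 0 (A = -0/4 = -¼*0 = 0)
l(C) = 3 + C
E(B, u) = 6 + √(B² + u²)
k(n, g) = -3 (k(n, g) = (-3 + 0) + 0 = -3 + 0 = -3)
k(E(6, 4), -2)*l(-4) + 31 = -3*(3 - 4) + 31 = -3*(-1) + 31 = 3 + 31 = 34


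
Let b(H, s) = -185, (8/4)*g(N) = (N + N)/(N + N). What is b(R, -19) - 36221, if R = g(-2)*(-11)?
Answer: -36406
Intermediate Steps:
g(N) = ½ (g(N) = ((N + N)/(N + N))/2 = ((2*N)/((2*N)))/2 = ((2*N)*(1/(2*N)))/2 = (½)*1 = ½)
R = -11/2 (R = (½)*(-11) = -11/2 ≈ -5.5000)
b(R, -19) - 36221 = -185 - 36221 = -36406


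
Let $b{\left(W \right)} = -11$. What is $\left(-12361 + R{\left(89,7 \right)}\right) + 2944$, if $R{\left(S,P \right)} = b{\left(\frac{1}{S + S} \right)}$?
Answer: $-9428$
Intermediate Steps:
$R{\left(S,P \right)} = -11$
$\left(-12361 + R{\left(89,7 \right)}\right) + 2944 = \left(-12361 - 11\right) + 2944 = -12372 + 2944 = -9428$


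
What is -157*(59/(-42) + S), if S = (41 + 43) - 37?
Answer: -300655/42 ≈ -7158.5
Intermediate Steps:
S = 47 (S = 84 - 37 = 47)
-157*(59/(-42) + S) = -157*(59/(-42) + 47) = -157*(59*(-1/42) + 47) = -157*(-59/42 + 47) = -157*1915/42 = -300655/42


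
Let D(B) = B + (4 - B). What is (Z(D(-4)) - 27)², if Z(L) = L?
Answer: 529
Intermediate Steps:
D(B) = 4
(Z(D(-4)) - 27)² = (4 - 27)² = (-23)² = 529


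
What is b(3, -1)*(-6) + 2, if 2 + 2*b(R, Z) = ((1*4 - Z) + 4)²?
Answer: -235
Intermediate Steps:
b(R, Z) = -1 + (8 - Z)²/2 (b(R, Z) = -1 + ((1*4 - Z) + 4)²/2 = -1 + ((4 - Z) + 4)²/2 = -1 + (8 - Z)²/2)
b(3, -1)*(-6) + 2 = (-1 + (-8 - 1)²/2)*(-6) + 2 = (-1 + (½)*(-9)²)*(-6) + 2 = (-1 + (½)*81)*(-6) + 2 = (-1 + 81/2)*(-6) + 2 = (79/2)*(-6) + 2 = -237 + 2 = -235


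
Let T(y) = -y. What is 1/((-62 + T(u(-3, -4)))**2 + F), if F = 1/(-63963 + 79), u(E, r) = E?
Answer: 63884/222380203 ≈ 0.00028727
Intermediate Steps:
F = -1/63884 (F = 1/(-63884) = -1/63884 ≈ -1.5653e-5)
1/((-62 + T(u(-3, -4)))**2 + F) = 1/((-62 - 1*(-3))**2 - 1/63884) = 1/((-62 + 3)**2 - 1/63884) = 1/((-59)**2 - 1/63884) = 1/(3481 - 1/63884) = 1/(222380203/63884) = 63884/222380203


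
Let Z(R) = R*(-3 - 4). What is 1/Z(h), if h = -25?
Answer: 1/175 ≈ 0.0057143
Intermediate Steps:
Z(R) = -7*R (Z(R) = R*(-7) = -7*R)
1/Z(h) = 1/(-7*(-25)) = 1/175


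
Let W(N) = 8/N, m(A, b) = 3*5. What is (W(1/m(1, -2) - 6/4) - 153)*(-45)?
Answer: 306855/43 ≈ 7136.2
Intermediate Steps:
m(A, b) = 15
(W(1/m(1, -2) - 6/4) - 153)*(-45) = (8/(1/15 - 6/4) - 153)*(-45) = (8/(1*(1/15) - 6*1/4) - 153)*(-45) = (8/(1/15 - 3/2) - 153)*(-45) = (8/(-43/30) - 153)*(-45) = (8*(-30/43) - 153)*(-45) = (-240/43 - 153)*(-45) = -6819/43*(-45) = 306855/43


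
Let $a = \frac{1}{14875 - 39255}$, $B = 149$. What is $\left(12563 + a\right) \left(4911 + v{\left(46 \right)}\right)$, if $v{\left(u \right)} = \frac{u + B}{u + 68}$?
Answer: $\frac{57178377950337}{926440} \approx 6.1718 \cdot 10^{7}$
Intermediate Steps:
$a = - \frac{1}{24380}$ ($a = \frac{1}{-24380} = - \frac{1}{24380} \approx -4.1017 \cdot 10^{-5}$)
$v{\left(u \right)} = \frac{149 + u}{68 + u}$ ($v{\left(u \right)} = \frac{u + 149}{u + 68} = \frac{149 + u}{68 + u}$)
$\left(12563 + a\right) \left(4911 + v{\left(46 \right)}\right) = \left(12563 - \frac{1}{24380}\right) \left(4911 + \frac{149 + 46}{68 + 46}\right) = \frac{306285939 \left(4911 + \frac{1}{114} \cdot 195\right)}{24380} = \frac{306285939 \left(4911 + \frac{65}{38}\right)}{24380} = \frac{306285939}{24380} \cdot \frac{186683}{38} = \frac{57178377950337}{926440}$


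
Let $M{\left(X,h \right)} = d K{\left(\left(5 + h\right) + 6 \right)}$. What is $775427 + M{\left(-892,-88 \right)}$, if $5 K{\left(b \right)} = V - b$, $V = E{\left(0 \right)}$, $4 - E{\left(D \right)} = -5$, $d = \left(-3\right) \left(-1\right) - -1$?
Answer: $\frac{3877479}{5} \approx 7.755 \cdot 10^{5}$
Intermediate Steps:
$d = 4$ ($d = 3 + 1 = 4$)
$E{\left(D \right)} = 9$ ($E{\left(D \right)} = 4 - -5 = 4 + 5 = 9$)
$V = 9$
$K{\left(b \right)} = \frac{9}{5} - \frac{b}{5}$ ($K{\left(b \right)} = \frac{9 - b}{5} = \frac{9}{5} - \frac{b}{5}$)
$M{\left(X,h \right)} = - \frac{8}{5} - \frac{4 h}{5}$ ($M{\left(X,h \right)} = 4 \left(\frac{9}{5} - \frac{\left(5 + h\right) + 6}{5}\right) = 4 \left(\frac{9}{5} - \frac{11 + h}{5}\right) = 4 \left(\frac{9}{5} - \left(\frac{11}{5} + \frac{h}{5}\right)\right) = 4 \left(- \frac{2}{5} - \frac{h}{5}\right) = - \frac{8}{5} - \frac{4 h}{5}$)
$775427 + M{\left(-892,-88 \right)} = 775427 - - \frac{344}{5} = 775427 + \left(- \frac{8}{5} + \frac{352}{5}\right) = 775427 + \frac{344}{5} = \frac{3877479}{5}$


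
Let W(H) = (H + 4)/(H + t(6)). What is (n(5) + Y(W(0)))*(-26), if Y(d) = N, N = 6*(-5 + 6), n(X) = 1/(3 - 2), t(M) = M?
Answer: -182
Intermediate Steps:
n(X) = 1 (n(X) = 1/1 = 1)
N = 6 (N = 6*1 = 6)
W(H) = (4 + H)/(6 + H) (W(H) = (H + 4)/(H + 6) = (4 + H)/(6 + H))
Y(d) = 6
(n(5) + Y(W(0)))*(-26) = (1 + 6)*(-26) = 7*(-26) = -182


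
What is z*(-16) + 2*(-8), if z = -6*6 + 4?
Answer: 496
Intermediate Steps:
z = -32 (z = -36 + 4 = -32)
z*(-16) + 2*(-8) = -32*(-16) + 2*(-8) = 512 - 16 = 496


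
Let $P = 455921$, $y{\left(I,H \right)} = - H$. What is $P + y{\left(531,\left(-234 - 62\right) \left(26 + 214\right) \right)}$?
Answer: $526961$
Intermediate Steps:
$P + y{\left(531,\left(-234 - 62\right) \left(26 + 214\right) \right)} = 455921 - \left(-234 - 62\right) \left(26 + 214\right) = 455921 - \left(-296\right) 240 = 455921 - -71040 = 455921 + 71040 = 526961$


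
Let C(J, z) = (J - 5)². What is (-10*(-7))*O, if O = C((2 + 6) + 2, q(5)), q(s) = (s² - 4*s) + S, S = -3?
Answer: 1750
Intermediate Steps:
q(s) = -3 + s² - 4*s (q(s) = (s² - 4*s) - 3 = -3 + s² - 4*s)
C(J, z) = (-5 + J)²
O = 25 (O = (-5 + ((2 + 6) + 2))² = (-5 + (8 + 2))² = (-5 + 10)² = 5² = 25)
(-10*(-7))*O = -10*(-7)*25 = 70*25 = 1750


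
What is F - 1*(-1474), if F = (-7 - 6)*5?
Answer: 1409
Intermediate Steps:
F = -65 (F = -13*5 = -65)
F - 1*(-1474) = -65 - 1*(-1474) = -65 + 1474 = 1409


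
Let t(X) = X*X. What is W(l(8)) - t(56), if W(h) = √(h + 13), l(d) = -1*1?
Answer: -3136 + 2*√3 ≈ -3132.5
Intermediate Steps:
t(X) = X²
l(d) = -1
W(h) = √(13 + h)
W(l(8)) - t(56) = √(13 - 1) - 1*56² = √12 - 1*3136 = 2*√3 - 3136 = -3136 + 2*√3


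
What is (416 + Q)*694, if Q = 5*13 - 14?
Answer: 324098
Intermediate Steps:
Q = 51 (Q = 65 - 14 = 51)
(416 + Q)*694 = (416 + 51)*694 = 467*694 = 324098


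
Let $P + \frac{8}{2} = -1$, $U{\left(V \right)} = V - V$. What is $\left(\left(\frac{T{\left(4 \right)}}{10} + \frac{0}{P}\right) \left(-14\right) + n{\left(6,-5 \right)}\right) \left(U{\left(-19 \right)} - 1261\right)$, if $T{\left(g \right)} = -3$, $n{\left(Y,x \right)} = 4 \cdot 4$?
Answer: $- \frac{127361}{5} \approx -25472.0$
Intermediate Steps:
$n{\left(Y,x \right)} = 16$
$U{\left(V \right)} = 0$
$P = -5$ ($P = -4 - 1 = -5$)
$\left(\left(\frac{T{\left(4 \right)}}{10} + \frac{0}{P}\right) \left(-14\right) + n{\left(6,-5 \right)}\right) \left(U{\left(-19 \right)} - 1261\right) = \left(\left(- \frac{3}{10} + \frac{0}{-5}\right) \left(-14\right) + 16\right) \left(0 - 1261\right) = \left(\left(\left(-3\right) \frac{1}{10} + 0 \left(- \frac{1}{5}\right)\right) \left(-14\right) + 16\right) \left(-1261\right) = \left(\left(- \frac{3}{10} + 0\right) \left(-14\right) + 16\right) \left(-1261\right) = \left(\left(- \frac{3}{10}\right) \left(-14\right) + 16\right) \left(-1261\right) = \left(\frac{21}{5} + 16\right) \left(-1261\right) = \frac{101}{5} \left(-1261\right) = - \frac{127361}{5}$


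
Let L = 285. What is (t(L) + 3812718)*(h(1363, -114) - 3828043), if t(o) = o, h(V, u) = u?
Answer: -14596774125471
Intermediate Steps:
(t(L) + 3812718)*(h(1363, -114) - 3828043) = (285 + 3812718)*(-114 - 3828043) = 3813003*(-3828157) = -14596774125471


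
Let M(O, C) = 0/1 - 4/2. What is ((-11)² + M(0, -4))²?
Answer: 14161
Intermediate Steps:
M(O, C) = -2 (M(O, C) = 0*1 - 4*½ = 0 - 2 = -2)
((-11)² + M(0, -4))² = ((-11)² - 2)² = (121 - 2)² = 119² = 14161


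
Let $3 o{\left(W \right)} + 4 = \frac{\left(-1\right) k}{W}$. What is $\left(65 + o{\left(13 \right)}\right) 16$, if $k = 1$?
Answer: $\frac{39712}{39} \approx 1018.3$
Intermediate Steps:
$o{\left(W \right)} = - \frac{4}{3} - \frac{1}{3 W}$ ($o{\left(W \right)} = - \frac{4}{3} + \frac{\left(-1\right) 1 \frac{1}{W}}{3} = - \frac{4}{3} + \frac{\left(-1\right) \frac{1}{W}}{3} = - \frac{4}{3} - \frac{1}{3 W}$)
$\left(65 + o{\left(13 \right)}\right) 16 = \left(65 + \frac{-1 - 52}{3 \cdot 13}\right) 16 = \left(65 + \frac{1}{3} \cdot \frac{1}{13} \left(-1 - 52\right)\right) 16 = \left(65 + \frac{1}{3} \cdot \frac{1}{13} \left(-53\right)\right) 16 = \left(65 - \frac{53}{39}\right) 16 = \frac{2482}{39} \cdot 16 = \frac{39712}{39}$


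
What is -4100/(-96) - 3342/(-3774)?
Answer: 658093/15096 ≈ 43.594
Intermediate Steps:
-4100/(-96) - 3342/(-3774) = -4100*(-1/96) - 3342*(-1/3774) = 1025/24 + 557/629 = 658093/15096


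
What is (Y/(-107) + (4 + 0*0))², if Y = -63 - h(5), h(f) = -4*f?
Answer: 221841/11449 ≈ 19.376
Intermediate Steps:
Y = -43 (Y = -63 - (-4)*5 = -63 - 1*(-20) = -63 + 20 = -43)
(Y/(-107) + (4 + 0*0))² = (-43/(-107) + (4 + 0*0))² = (-43*(-1/107) + (4 + 0))² = (43/107 + 4)² = (471/107)² = 221841/11449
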